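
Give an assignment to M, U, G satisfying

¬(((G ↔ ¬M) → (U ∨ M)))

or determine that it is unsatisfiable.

M: False, U: False, G: True

  ¬(((G ↔ ¬M) → (U ∨ M))) = True
    (G ↔ ¬M) → (U ∨ M) = False
      G ↔ ¬M = True
        ¬M = True
      U ∨ M = False
The formula evaluates to True.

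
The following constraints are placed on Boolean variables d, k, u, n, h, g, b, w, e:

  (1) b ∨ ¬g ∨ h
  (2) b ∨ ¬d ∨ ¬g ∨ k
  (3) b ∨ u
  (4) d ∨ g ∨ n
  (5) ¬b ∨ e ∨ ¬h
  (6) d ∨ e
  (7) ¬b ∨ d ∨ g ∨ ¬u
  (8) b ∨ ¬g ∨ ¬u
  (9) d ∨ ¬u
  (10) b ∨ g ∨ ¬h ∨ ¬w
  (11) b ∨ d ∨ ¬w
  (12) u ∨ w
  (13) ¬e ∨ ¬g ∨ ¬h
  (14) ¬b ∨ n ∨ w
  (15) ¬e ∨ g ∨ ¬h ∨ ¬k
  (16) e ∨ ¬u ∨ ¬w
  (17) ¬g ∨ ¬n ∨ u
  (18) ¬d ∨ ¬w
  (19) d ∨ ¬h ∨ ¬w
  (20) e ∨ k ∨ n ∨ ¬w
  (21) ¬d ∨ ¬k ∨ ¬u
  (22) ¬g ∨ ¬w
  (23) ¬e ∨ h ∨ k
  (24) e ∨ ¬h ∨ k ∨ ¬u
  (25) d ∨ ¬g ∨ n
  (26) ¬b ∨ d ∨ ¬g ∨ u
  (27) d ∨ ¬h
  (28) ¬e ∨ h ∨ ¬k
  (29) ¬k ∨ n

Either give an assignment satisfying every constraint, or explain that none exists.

Set d = True.
  then (¬d ∨ ¬w) forces w = False.
  then (u ∨ w) forces u = True.
  then (¬d ∨ ¬k ∨ ¬u) forces k = False.
Set n = True.
Set h = False.
  then (¬e ∨ h ∨ k) forces e = False.
Set g = False.
Set b = False.
All clauses satisfied.

d = True; k = False; u = True; n = True; h = False; g = False; b = False; w = False; e = False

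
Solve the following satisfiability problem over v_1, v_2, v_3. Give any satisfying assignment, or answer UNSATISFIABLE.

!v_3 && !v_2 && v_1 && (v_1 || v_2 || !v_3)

v_1 = True; v_2 = False; v_3 = False

Unit clause (!v_3) forces v_3 = False.
Unit clause (!v_2) forces v_2 = False.
Unit clause (v_1) forces v_1 = True.
Check each clause:
  (!v_3): !v_3 holds.
  (!v_2): !v_2 holds.
  (v_1): v_1 holds.
  (v_1 || v_2 || !v_3): v_1 holds.
All clauses satisfied.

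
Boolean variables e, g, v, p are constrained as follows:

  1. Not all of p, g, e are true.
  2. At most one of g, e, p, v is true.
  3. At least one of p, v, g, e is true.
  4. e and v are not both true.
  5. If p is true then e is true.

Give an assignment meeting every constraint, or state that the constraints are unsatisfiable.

e = False, g = True, v = False, p = False

  (1) {p, g, e}: 1/3 true — not all ✓
  (2) {g, e, p, v}: 1 true — at most one ✓
  (3) {p, v, g, e}: 1 true — at least one ✓
  (4) e=F, v=F — not both ✓
  (5) p=F ⇒ e: vacuous ✓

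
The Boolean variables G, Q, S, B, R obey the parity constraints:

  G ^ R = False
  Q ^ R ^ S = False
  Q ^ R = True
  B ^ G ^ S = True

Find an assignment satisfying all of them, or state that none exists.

G = True, Q = False, S = True, B = True, R = True

G ^ R = T ^ T = False ✓
Q ^ R ^ S = F ^ T ^ T = False ✓
Q ^ R = F ^ T = True ✓
B ^ G ^ S = T ^ T ^ T = True ✓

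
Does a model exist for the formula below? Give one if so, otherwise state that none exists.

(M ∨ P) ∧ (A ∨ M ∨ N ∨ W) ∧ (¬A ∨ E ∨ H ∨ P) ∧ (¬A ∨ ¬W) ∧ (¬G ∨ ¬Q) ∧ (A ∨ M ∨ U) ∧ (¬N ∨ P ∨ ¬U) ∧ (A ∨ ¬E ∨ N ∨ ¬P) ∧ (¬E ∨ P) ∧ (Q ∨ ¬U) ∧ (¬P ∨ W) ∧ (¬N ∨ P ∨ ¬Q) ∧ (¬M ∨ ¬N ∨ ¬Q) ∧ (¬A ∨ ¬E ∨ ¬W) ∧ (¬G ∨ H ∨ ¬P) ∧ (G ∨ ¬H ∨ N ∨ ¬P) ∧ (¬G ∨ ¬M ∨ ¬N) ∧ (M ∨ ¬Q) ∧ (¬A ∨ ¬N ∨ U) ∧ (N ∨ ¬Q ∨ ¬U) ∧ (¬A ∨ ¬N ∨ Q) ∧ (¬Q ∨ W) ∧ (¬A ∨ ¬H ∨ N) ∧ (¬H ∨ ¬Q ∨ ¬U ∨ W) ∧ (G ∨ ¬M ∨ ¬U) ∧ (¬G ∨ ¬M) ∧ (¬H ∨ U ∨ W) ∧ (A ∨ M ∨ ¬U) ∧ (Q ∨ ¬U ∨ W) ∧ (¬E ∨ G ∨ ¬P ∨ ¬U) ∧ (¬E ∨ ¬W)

Set U = False.
Set W = True.
  then (¬A ∨ ¬W) forces A = False.
  then (A ∨ M ∨ U) forces M = True.
  then (¬G ∨ ¬M) forces G = False.
  then (¬E ∨ ¬W) forces E = False.
Set P = False.
Set Q = False.
Set N = True.
Set H = True.
All clauses satisfied.

U=F, W=T, G=F, P=F, Q=F, E=F, A=F, M=T, N=T, H=T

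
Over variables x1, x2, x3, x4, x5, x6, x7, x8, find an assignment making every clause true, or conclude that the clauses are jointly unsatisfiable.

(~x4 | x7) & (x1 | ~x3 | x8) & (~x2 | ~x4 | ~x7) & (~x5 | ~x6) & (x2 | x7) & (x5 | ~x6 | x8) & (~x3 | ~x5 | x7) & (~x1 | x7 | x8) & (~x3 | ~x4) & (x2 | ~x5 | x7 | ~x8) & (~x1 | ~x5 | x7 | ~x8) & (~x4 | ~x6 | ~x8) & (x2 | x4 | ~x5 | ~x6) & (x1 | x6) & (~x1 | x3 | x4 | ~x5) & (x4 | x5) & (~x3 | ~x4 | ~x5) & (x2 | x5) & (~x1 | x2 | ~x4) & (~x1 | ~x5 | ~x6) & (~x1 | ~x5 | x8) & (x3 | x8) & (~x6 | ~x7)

Try x1 = False:
  (x1 | x6) forces x6 = True.
  (~x5 | ~x6) forces x5 = False.
  (x5 | ~x6 | x8) forces x8 = True.
  (~x4 | ~x6 | ~x8) forces x4 = False.
  clause (x4 | x5) is falsified — backtrack.
So x1 = True.
Set x2 = False.
  then (x2 | x7) forces x7 = True.
  then (x2 | x5) forces x5 = True.
  then (~x1 | x2 | ~x4) forces x4 = False.
  then (~x1 | ~x5 | ~x6) forces x6 = False.
  then (~x1 | ~x5 | x8) forces x8 = True.
  then (~x1 | x3 | x4 | ~x5) forces x3 = True.
All clauses satisfied.

x1=T, x2=F, x3=T, x4=F, x5=T, x6=F, x7=T, x8=T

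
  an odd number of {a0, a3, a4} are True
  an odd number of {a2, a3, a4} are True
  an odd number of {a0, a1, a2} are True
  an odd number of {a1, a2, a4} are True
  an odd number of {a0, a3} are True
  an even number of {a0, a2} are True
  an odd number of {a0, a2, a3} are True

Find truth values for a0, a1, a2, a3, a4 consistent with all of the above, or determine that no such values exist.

a0 = False, a1 = True, a2 = False, a3 = True, a4 = False

{a0, a3, a4}: 1 true → odd ✓
{a2, a3, a4}: 1 true → odd ✓
{a0, a1, a2}: 1 true → odd ✓
{a1, a2, a4}: 1 true → odd ✓
{a0, a3}: 1 true → odd ✓
{a0, a2}: 0 true → even ✓
{a0, a2, a3}: 1 true → odd ✓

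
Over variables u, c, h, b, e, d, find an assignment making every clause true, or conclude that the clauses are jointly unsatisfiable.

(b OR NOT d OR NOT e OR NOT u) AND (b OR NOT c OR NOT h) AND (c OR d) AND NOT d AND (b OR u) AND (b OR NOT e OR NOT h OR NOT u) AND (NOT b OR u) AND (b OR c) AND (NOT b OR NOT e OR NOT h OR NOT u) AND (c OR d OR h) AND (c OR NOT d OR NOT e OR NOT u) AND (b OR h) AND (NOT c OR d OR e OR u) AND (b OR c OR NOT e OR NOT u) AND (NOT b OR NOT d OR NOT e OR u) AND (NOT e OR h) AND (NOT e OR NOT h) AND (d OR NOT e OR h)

Unit clause (NOT d) forces d = False.
In (c OR d) only c is left, so c = True.
Try u = False:
  (b OR u) forces b = True.
  clause (NOT b OR u) is falsified — backtrack.
So u = True.
Set h = True.
  then (b OR NOT c OR NOT h) forces b = True.
  then (NOT b OR NOT e OR NOT h OR NOT u) forces e = False.
All clauses satisfied.

u=T, c=T, h=T, b=T, e=F, d=F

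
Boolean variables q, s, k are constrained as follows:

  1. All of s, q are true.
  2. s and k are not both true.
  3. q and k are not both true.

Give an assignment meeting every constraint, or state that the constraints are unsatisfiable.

q = True; s = True; k = False

  (1) {s, q}: all 2 true ✓
  (2) s=T, k=F — not both ✓
  (3) q=T, k=F — not both ✓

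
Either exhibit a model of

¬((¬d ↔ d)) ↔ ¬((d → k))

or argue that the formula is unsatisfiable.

k = False; d = True

  ¬((¬d ↔ d)) ↔ ¬((d → k)) = True
    ¬((¬d ↔ d)) = True
      ¬d ↔ d = False
        ¬d = False
    ¬((d → k)) = True
      d → k = False
The formula evaluates to True.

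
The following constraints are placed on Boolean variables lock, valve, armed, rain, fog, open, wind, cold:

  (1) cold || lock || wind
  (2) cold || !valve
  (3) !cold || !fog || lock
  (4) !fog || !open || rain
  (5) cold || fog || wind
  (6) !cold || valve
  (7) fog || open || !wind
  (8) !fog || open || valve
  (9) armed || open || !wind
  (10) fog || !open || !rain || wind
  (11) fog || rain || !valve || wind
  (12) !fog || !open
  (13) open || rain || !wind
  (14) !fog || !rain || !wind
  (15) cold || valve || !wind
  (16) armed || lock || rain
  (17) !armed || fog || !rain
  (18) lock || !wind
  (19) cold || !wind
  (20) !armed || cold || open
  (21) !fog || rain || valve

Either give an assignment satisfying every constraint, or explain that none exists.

lock: False, valve: True, armed: False, rain: True, fog: False, open: False, wind: False, cold: True

Set lock = False.
  then (lock || !wind) forces wind = False.
  then (cold || lock || wind) forces cold = True.
  then (!cold || !fog || lock) forces fog = False.
  then (!cold || valve) forces valve = True.
  then (fog || rain || !valve || wind) forces rain = True.
  then (!armed || fog || !rain) forces armed = False.
  then (fog || !open || !rain || wind) forces open = False.
All clauses satisfied.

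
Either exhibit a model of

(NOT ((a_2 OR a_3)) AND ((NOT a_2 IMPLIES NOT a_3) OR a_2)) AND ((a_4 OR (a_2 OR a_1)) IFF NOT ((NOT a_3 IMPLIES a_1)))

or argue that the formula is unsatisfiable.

a_1 = False, a_2 = False, a_3 = False, a_4 = True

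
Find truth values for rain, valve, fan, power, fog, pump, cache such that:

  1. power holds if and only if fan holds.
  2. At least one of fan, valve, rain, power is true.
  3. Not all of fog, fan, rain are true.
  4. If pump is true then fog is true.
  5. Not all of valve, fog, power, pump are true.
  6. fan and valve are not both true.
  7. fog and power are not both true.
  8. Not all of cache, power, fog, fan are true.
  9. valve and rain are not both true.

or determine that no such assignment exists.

rain = False, valve = False, fan = True, power = True, fog = False, pump = False, cache = False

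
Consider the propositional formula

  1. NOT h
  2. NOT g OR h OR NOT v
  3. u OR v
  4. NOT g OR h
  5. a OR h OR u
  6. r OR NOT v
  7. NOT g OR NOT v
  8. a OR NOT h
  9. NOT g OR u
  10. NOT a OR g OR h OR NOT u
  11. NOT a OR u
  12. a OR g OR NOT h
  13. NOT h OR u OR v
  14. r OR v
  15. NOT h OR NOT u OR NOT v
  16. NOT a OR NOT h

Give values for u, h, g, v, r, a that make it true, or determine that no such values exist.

u = True; h = False; g = False; v = True; r = True; a = False

Unit clause (NOT h) forces h = False.
In (NOT g OR h) only NOT g is left, so g = False.
Try u = False:
  (u OR v) forces v = True.
  (a OR h OR u) forces a = True.
  clause (NOT a OR u) is falsified — backtrack.
So u = True.
  then (NOT a OR g OR h OR NOT u) forces a = False.
Set v = True.
  then (r OR NOT v) forces r = True.
All clauses satisfied.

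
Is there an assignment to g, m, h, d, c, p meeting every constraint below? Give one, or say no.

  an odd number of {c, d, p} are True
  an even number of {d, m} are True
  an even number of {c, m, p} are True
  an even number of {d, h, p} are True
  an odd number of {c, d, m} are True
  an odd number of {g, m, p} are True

No satisfying assignment exists.

Adding constraints 1, 2, 3 mod 2: every variable appears an even number of times on the left, so the left side is 0.
But the right sides sum to 1 (mod 2). 0 ≠ 1 — the system is inconsistent.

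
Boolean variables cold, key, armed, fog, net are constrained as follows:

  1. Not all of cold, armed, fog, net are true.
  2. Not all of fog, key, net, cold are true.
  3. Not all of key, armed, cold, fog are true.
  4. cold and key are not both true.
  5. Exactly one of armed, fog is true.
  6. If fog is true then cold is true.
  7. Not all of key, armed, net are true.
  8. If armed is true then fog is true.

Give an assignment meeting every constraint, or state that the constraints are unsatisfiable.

cold = True, key = False, armed = False, fog = True, net = False

  (1) {cold, armed, fog, net}: 2/4 true — not all ✓
  (2) {fog, key, net, cold}: 2/4 true — not all ✓
  (3) {key, armed, cold, fog}: 2/4 true — not all ✓
  (4) cold=T, key=F — not both ✓
  (5) {armed, fog}: 1 true — exactly one ✓
  (6) fog=T ⇒ cold: T ✓
  (7) {key, armed, net}: 0/3 true — not all ✓
  (8) armed=F ⇒ fog: vacuous ✓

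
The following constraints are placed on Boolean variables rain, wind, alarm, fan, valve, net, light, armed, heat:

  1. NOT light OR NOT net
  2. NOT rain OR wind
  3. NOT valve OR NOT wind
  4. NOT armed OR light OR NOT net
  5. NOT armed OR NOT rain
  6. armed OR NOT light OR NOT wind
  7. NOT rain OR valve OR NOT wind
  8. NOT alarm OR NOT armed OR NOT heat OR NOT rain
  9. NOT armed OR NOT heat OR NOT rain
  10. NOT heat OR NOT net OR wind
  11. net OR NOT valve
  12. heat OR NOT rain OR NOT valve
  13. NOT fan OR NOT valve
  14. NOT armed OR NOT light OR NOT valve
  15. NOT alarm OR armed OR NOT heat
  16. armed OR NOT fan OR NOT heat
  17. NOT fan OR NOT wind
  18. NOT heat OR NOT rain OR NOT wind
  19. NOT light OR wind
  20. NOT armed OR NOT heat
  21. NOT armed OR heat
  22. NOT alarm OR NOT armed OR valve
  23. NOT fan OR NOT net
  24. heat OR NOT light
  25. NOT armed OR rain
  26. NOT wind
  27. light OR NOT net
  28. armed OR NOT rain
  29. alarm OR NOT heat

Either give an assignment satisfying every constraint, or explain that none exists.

Unit clause (NOT wind) forces wind = False.
In (NOT rain OR wind) only NOT rain is left, so rain = False.
In (NOT light OR wind) only NOT light is left, so light = False.
In (NOT armed OR rain) only NOT armed is left, so armed = False.
In (light OR NOT net) only NOT net is left, so net = False.
In (net OR NOT valve) only NOT valve is left, so valve = False.
Set alarm = False.
  then (alarm OR NOT heat) forces heat = False.
Set fan = True.
All clauses satisfied.

rain: False; wind: False; alarm: False; fan: True; valve: False; net: False; light: False; armed: False; heat: False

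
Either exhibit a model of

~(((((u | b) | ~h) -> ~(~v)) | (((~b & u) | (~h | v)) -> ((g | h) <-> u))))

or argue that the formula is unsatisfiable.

u = True, v = False, b = True, h = False, g = False

  ~(((((u | b) | ~h) -> ~(~v)) | (((~b & u) | (~h | v)) -> ((g | h) <-> u)))) = True
    (((u | b) | ~h) -> ~(~v)) | (((~b & u) | (~h | v)) -> ((g | h) <-> u)) = False
      ((u | b) | ~h) -> ~(~v) = False
        (u | b) | ~h = True
          u | b = True
          ~h = True
        ~(~v) = False
          ~v = True
      ((~b & u) | (~h | v)) -> ((g | h) <-> u) = False
        (~b & u) | (~h | v) = True
          ~b & u = False
            ~b = False
          ~h | v = True
            ~h = True
        (g | h) <-> u = False
          g | h = False
The formula evaluates to True.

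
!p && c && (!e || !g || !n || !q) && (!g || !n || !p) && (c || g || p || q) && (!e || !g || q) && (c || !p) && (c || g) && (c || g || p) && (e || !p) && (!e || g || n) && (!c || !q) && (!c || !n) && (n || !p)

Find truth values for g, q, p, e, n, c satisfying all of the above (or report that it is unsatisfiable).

g=F, q=F, p=F, e=F, n=F, c=T

Unit clause (!p) forces p = False.
Unit clause (c) forces c = True.
In (!c || !q) only !q is left, so q = False.
In (!c || !n) only !n is left, so n = False.
Set g = False.
  then (!e || g || n) forces e = False.
All clauses satisfied.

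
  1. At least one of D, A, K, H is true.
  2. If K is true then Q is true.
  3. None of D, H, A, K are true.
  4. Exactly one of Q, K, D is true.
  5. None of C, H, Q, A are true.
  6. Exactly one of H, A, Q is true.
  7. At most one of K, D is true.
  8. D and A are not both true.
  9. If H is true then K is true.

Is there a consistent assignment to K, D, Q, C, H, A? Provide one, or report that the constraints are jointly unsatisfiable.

Unsatisfiable

Case Q = True:
  Constraint (5) is violated (Q=T) — contradiction.
Case Q = False:
  (2) with Q=F forces K = False.
  (3) forces D = False.
  Constraint (4) is violated (Q=F, K=F, D=F) — contradiction.
Both cases fail — unsatisfiable.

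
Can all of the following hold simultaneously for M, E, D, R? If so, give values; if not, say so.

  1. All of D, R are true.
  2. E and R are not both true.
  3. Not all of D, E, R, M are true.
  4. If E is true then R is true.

M: False, E: False, D: True, R: True

  (1) {D, R}: all 2 true ✓
  (2) E=F, R=T — not both ✓
  (3) {D, E, R, M}: 2/4 true — not all ✓
  (4) E=F ⇒ R: vacuous ✓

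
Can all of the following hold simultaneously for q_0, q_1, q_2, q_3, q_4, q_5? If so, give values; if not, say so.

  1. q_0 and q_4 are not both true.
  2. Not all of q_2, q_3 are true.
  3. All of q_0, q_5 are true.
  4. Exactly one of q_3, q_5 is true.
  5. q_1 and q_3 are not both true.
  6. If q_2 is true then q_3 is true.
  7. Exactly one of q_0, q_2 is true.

q_0=T, q_1=T, q_2=F, q_3=F, q_4=F, q_5=T

  (1) q_0=T, q_4=F — not both ✓
  (2) {q_2, q_3}: 0/2 true — not all ✓
  (3) {q_0, q_5}: all 2 true ✓
  (4) {q_3, q_5}: 1 true — exactly one ✓
  (5) q_1=T, q_3=F — not both ✓
  (6) q_2=F ⇒ q_3: vacuous ✓
  (7) {q_0, q_2}: 1 true — exactly one ✓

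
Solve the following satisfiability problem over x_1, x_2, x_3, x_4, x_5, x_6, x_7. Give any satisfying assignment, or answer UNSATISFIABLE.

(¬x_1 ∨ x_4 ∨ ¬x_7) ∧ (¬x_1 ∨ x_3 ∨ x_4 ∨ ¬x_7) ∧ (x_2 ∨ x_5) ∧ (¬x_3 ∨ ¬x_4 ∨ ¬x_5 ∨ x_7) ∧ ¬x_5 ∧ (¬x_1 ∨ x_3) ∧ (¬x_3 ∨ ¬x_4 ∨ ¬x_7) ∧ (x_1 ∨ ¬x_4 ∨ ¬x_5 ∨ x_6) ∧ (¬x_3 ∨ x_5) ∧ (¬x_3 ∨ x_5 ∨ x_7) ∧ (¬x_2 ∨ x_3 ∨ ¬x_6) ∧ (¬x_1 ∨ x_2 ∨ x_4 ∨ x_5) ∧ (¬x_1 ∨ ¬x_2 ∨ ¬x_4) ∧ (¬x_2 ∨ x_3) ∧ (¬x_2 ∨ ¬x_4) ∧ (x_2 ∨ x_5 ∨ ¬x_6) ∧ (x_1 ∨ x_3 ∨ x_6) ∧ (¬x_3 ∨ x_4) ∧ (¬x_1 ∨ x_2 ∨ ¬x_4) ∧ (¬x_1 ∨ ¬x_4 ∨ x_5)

Case x_5 = True:
  Clause (¬x_5) is falsified — contradiction.
Case x_5 = False:
  (x_2 ∨ x_5) forces x_2 = True.
  (¬x_3 ∨ x_5) forces x_3 = False.
  Clause (¬x_2 ∨ x_3) is falsified — contradiction.
Both cases fail, so the formula is unsatisfiable.

Unsatisfiable — no assignment works.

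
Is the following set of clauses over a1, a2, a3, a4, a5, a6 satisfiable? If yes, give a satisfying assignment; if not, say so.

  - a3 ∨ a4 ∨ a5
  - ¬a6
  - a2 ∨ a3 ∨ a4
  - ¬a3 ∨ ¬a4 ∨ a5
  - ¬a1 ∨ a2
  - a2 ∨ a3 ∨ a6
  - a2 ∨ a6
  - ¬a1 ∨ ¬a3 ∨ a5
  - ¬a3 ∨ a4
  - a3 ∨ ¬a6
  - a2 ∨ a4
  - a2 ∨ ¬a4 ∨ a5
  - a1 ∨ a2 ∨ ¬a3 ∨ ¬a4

a1=T; a2=T; a3=F; a4=T; a5=T; a6=F

Unit clause (¬a6) forces a6 = False.
In (a2 ∨ a6) only a2 is left, so a2 = True.
Set a1 = True.
Set a3 = False.
Set a4 = True.
Set a5 = True.
All clauses satisfied.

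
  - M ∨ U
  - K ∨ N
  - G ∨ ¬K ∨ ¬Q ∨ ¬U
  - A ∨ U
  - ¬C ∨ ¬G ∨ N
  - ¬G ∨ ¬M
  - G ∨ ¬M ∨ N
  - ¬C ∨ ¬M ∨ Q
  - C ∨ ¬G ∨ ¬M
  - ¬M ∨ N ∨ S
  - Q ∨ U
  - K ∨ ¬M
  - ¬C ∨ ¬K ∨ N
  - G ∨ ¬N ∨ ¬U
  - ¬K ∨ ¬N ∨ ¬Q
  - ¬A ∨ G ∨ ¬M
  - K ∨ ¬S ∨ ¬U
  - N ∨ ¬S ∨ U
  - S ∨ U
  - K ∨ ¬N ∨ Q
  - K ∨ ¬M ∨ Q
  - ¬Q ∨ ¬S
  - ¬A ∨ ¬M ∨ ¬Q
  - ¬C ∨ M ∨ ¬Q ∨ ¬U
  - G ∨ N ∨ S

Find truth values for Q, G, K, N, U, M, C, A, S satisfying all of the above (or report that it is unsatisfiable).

Set Q = False.
  then (Q ∨ U) forces U = True.
Set G = True.
  then (¬G ∨ ¬M) forces M = False.
Try K = False:
  (K ∨ N) forces N = True.
  clause (K ∨ ¬N ∨ Q) is falsified — backtrack.
So K = True.
Set N = True.
Set C = False.
Set A = False.
Set S = True.
All clauses satisfied.

Q=F, G=T, K=T, N=T, U=T, M=F, C=F, A=F, S=T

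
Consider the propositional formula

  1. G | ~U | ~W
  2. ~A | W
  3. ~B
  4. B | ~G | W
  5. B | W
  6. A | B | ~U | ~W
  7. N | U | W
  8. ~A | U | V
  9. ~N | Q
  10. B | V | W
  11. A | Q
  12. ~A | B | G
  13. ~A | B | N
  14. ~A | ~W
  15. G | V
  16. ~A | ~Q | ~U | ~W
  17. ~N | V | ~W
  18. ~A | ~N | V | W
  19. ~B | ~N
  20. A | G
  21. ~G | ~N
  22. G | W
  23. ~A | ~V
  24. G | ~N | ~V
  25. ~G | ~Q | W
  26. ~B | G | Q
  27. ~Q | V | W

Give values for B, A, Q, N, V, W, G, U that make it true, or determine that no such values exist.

B = False; A = False; Q = True; N = False; V = False; W = True; G = True; U = False

Unit clause (~B) forces B = False.
In (B | W) only W is left, so W = True.
In (~A | ~W) only ~A is left, so A = False.
In (A | G) only G is left, so G = True.
In (~G | ~N) only ~N is left, so N = False.
In (A | B | ~U | ~W) only ~U is left, so U = False.
In (A | Q) only Q is left, so Q = True.
Set V = False.
All clauses satisfied.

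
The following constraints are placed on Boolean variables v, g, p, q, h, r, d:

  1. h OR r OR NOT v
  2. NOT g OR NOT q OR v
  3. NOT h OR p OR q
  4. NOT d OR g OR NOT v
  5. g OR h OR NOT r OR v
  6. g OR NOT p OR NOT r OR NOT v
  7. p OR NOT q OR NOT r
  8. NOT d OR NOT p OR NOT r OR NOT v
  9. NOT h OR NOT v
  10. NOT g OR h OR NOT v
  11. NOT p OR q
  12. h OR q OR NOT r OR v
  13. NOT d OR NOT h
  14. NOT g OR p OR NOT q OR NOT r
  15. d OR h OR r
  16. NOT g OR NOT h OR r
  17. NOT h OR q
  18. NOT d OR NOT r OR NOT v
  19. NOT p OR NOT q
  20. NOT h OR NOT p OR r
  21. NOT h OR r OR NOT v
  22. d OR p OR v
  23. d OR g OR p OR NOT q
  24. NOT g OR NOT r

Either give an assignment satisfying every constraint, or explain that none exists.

v=T, g=F, p=F, q=F, h=F, r=T, d=F

Set v = True.
  then (NOT h OR NOT v) forces h = False.
  then (NOT g OR h OR NOT v) forces g = False.
  then (h OR r OR NOT v) forces r = True.
  then (NOT d OR g OR NOT v) forces d = False.
  then (g OR NOT p OR NOT r OR NOT v) forces p = False.
  then (p OR NOT q OR NOT r) forces q = False.
All clauses satisfied.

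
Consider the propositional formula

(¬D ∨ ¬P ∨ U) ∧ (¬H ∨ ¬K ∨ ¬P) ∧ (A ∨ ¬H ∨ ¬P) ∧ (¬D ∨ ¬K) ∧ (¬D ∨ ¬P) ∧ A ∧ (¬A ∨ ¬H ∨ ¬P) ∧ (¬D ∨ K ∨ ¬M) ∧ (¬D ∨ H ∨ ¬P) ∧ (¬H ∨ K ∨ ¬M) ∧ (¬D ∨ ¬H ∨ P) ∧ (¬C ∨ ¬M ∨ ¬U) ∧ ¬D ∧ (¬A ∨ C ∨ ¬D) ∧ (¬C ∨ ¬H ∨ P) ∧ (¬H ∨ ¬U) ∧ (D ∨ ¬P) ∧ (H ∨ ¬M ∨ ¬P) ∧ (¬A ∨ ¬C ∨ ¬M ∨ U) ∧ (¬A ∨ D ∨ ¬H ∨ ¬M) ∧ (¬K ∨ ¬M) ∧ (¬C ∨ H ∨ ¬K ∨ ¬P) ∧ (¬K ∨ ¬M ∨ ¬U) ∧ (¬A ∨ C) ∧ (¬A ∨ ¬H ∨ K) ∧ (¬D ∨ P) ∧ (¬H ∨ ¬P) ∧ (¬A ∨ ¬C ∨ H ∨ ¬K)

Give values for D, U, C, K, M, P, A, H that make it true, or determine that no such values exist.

Unit clause (A) forces A = True.
Unit clause (¬D) forces D = False.
In (D ∨ ¬P) only ¬P is left, so P = False.
In (¬A ∨ C) only C is left, so C = True.
In (¬C ∨ ¬H ∨ P) only ¬H is left, so H = False.
In (¬A ∨ ¬C ∨ H ∨ ¬K) only ¬K is left, so K = False.
Set U = True.
  then (¬C ∨ ¬M ∨ ¬U) forces M = False.
All clauses satisfied.

D = False; U = True; C = True; K = False; M = False; P = False; A = True; H = False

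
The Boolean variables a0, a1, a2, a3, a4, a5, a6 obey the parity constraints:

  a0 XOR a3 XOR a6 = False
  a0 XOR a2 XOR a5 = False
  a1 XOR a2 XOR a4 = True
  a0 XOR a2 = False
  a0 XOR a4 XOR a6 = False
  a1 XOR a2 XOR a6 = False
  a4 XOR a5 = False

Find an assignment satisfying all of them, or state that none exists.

a0: True, a1: False, a2: True, a3: False, a4: False, a5: False, a6: True

a0 XOR a3 XOR a6 = T XOR F XOR T = False ✓
a0 XOR a2 XOR a5 = T XOR T XOR F = False ✓
a1 XOR a2 XOR a4 = F XOR T XOR F = True ✓
a0 XOR a2 = T XOR T = False ✓
a0 XOR a4 XOR a6 = T XOR F XOR T = False ✓
a1 XOR a2 XOR a6 = F XOR T XOR T = False ✓
a4 XOR a5 = F XOR F = False ✓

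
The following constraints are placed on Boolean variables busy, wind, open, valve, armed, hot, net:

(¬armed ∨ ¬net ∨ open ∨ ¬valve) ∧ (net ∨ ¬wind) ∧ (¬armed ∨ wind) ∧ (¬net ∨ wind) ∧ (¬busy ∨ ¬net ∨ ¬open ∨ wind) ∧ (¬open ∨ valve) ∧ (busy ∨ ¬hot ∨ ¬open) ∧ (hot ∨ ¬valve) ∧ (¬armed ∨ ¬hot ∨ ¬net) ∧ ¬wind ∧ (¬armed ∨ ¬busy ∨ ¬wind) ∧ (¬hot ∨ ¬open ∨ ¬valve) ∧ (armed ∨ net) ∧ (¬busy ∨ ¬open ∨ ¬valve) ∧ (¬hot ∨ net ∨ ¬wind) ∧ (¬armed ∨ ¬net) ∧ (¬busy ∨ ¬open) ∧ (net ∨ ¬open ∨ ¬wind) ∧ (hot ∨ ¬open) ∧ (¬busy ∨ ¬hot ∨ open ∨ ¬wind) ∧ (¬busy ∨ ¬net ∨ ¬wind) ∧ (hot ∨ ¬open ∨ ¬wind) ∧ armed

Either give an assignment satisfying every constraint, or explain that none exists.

Case wind = True:
  Clause (¬wind) is falsified — contradiction.
Case wind = False:
  (¬armed ∨ wind) forces armed = False.
  Clause (armed) is falsified — contradiction.
Both cases fail, so the formula is unsatisfiable.

The formula is unsatisfiable.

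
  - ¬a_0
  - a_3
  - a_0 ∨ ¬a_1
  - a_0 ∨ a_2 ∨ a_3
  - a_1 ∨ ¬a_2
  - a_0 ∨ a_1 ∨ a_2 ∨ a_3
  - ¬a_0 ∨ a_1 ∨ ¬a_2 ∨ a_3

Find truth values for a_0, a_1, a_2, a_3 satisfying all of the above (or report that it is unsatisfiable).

Unit clause (¬a_0) forces a_0 = False.
Unit clause (a_3) forces a_3 = True.
In (a_0 ∨ ¬a_1) only ¬a_1 is left, so a_1 = False.
In (a_1 ∨ ¬a_2) only ¬a_2 is left, so a_2 = False.
All clauses satisfied.

a_0 = False; a_1 = False; a_2 = False; a_3 = True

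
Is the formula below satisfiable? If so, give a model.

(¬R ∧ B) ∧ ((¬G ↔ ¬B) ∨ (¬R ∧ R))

G = True, B = True, R = False

  ¬R ∧ B = True
    ¬R = True
  (¬G ↔ ¬B) ∨ (¬R ∧ R) = True
    ¬G ↔ ¬B = True
      ¬G = False
      ¬B = False
    ¬R ∧ R = False
      ¬R = True
Both conjuncts True, so the formula holds.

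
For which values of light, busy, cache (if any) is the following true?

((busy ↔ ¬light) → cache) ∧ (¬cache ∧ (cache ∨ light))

light: True, busy: True, cache: False

  (busy ↔ ¬light) → cache = True
    busy ↔ ¬light = False
      ¬light = False
  ¬cache ∧ (cache ∨ light) = True
    ¬cache = True
    cache ∨ light = True
Both conjuncts True, so the formula holds.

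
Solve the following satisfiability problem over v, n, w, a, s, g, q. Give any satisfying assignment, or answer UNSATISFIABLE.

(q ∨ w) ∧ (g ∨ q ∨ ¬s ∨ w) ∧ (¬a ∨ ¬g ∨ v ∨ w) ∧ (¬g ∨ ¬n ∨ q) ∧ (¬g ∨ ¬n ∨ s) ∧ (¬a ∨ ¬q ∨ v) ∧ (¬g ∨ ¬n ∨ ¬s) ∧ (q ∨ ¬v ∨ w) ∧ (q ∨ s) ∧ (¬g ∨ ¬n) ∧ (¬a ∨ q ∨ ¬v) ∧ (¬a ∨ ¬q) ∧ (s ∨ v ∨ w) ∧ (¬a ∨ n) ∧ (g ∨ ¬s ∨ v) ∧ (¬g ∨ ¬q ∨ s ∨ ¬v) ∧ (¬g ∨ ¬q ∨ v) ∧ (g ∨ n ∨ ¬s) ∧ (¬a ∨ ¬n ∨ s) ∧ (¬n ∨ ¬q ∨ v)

v=T, n=T, w=T, a=F, s=T, g=F, q=F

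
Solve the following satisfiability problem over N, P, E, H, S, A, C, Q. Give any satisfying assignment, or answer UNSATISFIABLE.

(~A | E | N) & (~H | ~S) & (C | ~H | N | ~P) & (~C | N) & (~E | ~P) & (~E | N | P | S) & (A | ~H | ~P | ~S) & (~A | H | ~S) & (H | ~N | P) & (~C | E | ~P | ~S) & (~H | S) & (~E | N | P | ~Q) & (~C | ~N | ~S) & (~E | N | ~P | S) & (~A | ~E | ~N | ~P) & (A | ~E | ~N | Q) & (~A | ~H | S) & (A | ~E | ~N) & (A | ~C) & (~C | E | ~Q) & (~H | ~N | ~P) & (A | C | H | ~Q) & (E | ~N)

N=F; P=F; E=F; H=F; S=F; A=F; C=F; Q=F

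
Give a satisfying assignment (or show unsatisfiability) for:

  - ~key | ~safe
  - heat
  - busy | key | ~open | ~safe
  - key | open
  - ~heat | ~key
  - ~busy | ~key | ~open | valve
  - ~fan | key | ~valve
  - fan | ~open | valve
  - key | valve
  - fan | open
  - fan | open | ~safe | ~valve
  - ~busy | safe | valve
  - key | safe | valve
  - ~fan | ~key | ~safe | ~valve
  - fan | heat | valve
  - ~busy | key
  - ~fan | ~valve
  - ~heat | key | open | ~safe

fan = False, heat = True, open = True, busy = False, safe = False, valve = True, key = False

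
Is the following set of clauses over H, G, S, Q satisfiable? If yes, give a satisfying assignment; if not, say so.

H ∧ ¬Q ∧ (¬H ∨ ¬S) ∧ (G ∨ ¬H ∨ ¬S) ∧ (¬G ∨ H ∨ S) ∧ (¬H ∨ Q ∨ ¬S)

Unit clause (H) forces H = True.
Unit clause (¬Q) forces Q = False.
In (¬H ∨ ¬S) only ¬S is left, so S = False.
Set G = True.
All clauses satisfied.

H = True, G = True, S = False, Q = False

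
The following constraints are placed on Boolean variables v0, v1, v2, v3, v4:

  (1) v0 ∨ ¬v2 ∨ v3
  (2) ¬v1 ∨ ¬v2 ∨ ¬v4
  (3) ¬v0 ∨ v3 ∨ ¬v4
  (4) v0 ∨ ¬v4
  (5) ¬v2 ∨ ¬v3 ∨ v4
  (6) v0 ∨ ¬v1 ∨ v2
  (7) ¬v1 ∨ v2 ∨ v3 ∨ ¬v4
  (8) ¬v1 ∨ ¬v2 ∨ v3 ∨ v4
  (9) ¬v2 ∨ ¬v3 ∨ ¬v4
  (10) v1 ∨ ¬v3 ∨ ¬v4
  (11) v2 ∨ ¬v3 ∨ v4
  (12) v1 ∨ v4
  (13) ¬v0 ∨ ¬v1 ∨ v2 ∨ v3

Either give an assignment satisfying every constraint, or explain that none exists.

v0 = True; v1 = True; v2 = False; v3 = True; v4 = True

Try v0 = False:
  (v0 ∨ ¬v4) forces v4 = False.
  (v1 ∨ v4) forces v1 = True.
  (v0 ∨ ¬v1 ∨ v2) forces v2 = True.
  (v0 ∨ ¬v2 ∨ v3) forces v3 = True.
  clause (¬v2 ∨ ¬v3 ∨ v4) is falsified — backtrack.
So v0 = True.
Try v1 = False:
  (v1 ∨ v4) forces v4 = True.
  (¬v0 ∨ v3 ∨ ¬v4) forces v3 = True.
  clause (v1 ∨ ¬v3 ∨ ¬v4) is falsified — backtrack.
So v1 = True.
Set v2 = False.
  then (¬v0 ∨ ¬v1 ∨ v2 ∨ v3) forces v3 = True.
  then (v2 ∨ ¬v3 ∨ v4) forces v4 = True.
All clauses satisfied.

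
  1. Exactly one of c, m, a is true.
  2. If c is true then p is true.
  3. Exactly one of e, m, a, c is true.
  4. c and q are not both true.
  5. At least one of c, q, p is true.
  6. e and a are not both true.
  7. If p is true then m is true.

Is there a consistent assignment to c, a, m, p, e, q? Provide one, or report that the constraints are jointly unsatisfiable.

c = False; a = True; m = False; p = False; e = False; q = True

  (1) {c, m, a}: 1 true — exactly one ✓
  (2) c=F ⇒ p: vacuous ✓
  (3) {e, m, a, c}: 1 true — exactly one ✓
  (4) c=F, q=T — not both ✓
  (5) {c, q, p}: 1 true — at least one ✓
  (6) e=F, a=T — not both ✓
  (7) p=F ⇒ m: vacuous ✓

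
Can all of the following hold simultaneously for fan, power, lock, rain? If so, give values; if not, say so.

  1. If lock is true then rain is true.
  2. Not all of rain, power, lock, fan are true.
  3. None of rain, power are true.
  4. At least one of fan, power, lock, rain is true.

fan = True, power = False, lock = False, rain = False

  (1) lock=F ⇒ rain: vacuous ✓
  (2) {rain, power, lock, fan}: 1/4 true — not all ✓
  (3) {rain, power}: 0 true — none ✓
  (4) {fan, power, lock, rain}: 1 true — at least one ✓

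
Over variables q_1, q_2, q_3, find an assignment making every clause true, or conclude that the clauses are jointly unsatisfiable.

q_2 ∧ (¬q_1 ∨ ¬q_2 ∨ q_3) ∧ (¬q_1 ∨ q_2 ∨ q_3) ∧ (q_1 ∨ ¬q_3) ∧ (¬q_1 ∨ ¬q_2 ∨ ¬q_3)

Unit clause (q_2) forces q_2 = True.
Try q_1 = True:
  (¬q_1 ∨ ¬q_2 ∨ q_3) forces q_3 = True.
  clause (¬q_1 ∨ ¬q_2 ∨ ¬q_3) is falsified — backtrack.
So q_1 = False.
  then (q_1 ∨ ¬q_3) forces q_3 = False.
Check each clause:
  (q_2): q_2 holds.
  (¬q_1 ∨ ¬q_2 ∨ q_3): ¬q_1 holds.
  (¬q_1 ∨ q_2 ∨ q_3): ¬q_1 holds.
  (q_1 ∨ ¬q_3): ¬q_3 holds.
  (¬q_1 ∨ ¬q_2 ∨ ¬q_3): ¬q_1 holds.
All clauses satisfied.

q_1: False; q_2: True; q_3: False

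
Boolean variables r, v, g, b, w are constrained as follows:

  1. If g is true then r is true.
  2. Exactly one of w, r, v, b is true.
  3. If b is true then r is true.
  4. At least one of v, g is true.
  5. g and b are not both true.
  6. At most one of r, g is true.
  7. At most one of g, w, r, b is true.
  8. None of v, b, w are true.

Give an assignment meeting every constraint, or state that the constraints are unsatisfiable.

Case v = True:
  Constraint (8) is violated (v=T) — contradiction.
Case v = False:
  (4) with v=F forces g = True.
  (1) with g=T forces r = True.
  Constraint (6) is violated (r=T, g=T) — contradiction.
Both cases fail — unsatisfiable.

UNSATISFIABLE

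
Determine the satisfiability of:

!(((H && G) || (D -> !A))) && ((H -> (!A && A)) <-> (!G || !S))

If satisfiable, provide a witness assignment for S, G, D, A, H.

S = True; G = False; D = True; A = True; H = False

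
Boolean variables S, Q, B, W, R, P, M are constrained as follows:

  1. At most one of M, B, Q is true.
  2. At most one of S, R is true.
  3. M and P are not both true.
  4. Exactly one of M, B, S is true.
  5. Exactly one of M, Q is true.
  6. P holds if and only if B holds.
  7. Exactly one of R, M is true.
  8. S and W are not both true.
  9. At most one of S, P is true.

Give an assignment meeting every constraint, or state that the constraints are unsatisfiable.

S: False, Q: False, B: False, W: False, R: False, P: False, M: True

  (1) {M, B, Q}: 1 true — at most one ✓
  (2) {S, R}: 0 true — at most one ✓
  (3) M=T, P=F — not both ✓
  (4) {M, B, S}: 1 true — exactly one ✓
  (5) {M, Q}: 1 true — exactly one ✓
  (6) P=F, B=F — same ✓
  (7) {R, M}: 1 true — exactly one ✓
  (8) S=F, W=F — not both ✓
  (9) {S, P}: 0 true — at most one ✓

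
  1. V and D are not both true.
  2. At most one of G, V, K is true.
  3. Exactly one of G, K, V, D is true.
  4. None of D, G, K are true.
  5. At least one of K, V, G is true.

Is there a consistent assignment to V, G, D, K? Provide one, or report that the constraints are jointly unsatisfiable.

V=T, G=F, D=F, K=F

  (1) V=T, D=F — not both ✓
  (2) {G, V, K}: 1 true — at most one ✓
  (3) {G, K, V, D}: 1 true — exactly one ✓
  (4) {D, G, K}: 0 true — none ✓
  (5) {K, V, G}: 1 true — at least one ✓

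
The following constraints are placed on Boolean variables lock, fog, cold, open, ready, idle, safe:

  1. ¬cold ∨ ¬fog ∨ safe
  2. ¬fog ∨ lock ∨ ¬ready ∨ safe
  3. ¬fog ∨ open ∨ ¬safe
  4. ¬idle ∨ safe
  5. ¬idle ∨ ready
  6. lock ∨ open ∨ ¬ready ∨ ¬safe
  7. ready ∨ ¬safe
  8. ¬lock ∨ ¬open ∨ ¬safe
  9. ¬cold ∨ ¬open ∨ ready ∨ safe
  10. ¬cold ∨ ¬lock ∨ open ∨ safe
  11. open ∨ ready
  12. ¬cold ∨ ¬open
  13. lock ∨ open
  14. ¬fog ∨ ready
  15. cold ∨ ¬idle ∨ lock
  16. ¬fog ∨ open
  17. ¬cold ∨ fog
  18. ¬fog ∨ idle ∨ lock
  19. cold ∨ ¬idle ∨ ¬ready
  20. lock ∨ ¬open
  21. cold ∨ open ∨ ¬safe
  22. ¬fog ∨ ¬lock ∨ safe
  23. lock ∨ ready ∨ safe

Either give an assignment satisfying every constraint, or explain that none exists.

lock = True, fog = False, cold = False, open = True, ready = True, idle = False, safe = False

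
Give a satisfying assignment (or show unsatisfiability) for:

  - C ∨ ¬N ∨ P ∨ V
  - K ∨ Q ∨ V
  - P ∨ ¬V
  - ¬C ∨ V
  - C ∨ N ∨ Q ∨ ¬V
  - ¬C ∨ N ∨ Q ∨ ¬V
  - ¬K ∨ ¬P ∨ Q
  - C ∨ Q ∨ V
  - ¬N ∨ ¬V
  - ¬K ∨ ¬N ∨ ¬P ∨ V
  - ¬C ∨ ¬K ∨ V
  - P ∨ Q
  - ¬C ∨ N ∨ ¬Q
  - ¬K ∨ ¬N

Try C = True:
  (¬C ∨ V) forces V = True.
  (P ∨ ¬V) forces P = True.
  (¬N ∨ ¬V) forces N = False.
  (¬C ∨ N ∨ Q ∨ ¬V) forces Q = True.
  clause (¬C ∨ N ∨ ¬Q) is falsified — backtrack.
So C = False.
Set N = False.
Set Q = True.
Set K = False.
Set V = True.
  then (P ∨ ¬V) forces P = True.
All clauses satisfied.

C=F, N=F, Q=T, K=F, V=T, P=T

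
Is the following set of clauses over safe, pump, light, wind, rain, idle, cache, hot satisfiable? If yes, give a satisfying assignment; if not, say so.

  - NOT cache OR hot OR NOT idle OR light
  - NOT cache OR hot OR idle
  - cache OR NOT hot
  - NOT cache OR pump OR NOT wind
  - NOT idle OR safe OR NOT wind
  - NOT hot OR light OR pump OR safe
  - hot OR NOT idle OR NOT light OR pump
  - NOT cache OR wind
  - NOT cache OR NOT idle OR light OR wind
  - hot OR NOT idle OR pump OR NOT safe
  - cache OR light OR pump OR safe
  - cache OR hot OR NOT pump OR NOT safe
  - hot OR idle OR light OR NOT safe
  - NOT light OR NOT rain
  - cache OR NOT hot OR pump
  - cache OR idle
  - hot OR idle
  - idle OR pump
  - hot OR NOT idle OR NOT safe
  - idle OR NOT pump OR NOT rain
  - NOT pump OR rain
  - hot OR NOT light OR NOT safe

Set safe = True.
Try pump = False:
  (idle OR pump) forces idle = True.
  (hot OR NOT idle OR pump OR NOT safe) forces hot = True.
  (cache OR NOT hot) forces cache = True.
  (NOT cache OR pump OR NOT wind) forces wind = False.
  clause (NOT cache OR wind) is falsified — backtrack.
So pump = True.
  then (NOT pump OR rain) forces rain = True.
  then (NOT light OR NOT rain) forces light = False.
  then (idle OR NOT pump OR NOT rain) forces idle = True.
  then (hot OR NOT idle OR NOT safe) forces hot = True.
  then (cache OR NOT hot) forces cache = True.
  then (NOT cache OR wind) forces wind = True.
All clauses satisfied.

safe=T; pump=T; light=F; wind=T; rain=T; idle=T; cache=T; hot=T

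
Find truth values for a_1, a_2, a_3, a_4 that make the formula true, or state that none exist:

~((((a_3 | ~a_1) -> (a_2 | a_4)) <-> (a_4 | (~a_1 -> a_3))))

a_1 = False, a_2 = True, a_3 = False, a_4 = False

  ~((((a_3 | ~a_1) -> (a_2 | a_4)) <-> (a_4 | (~a_1 -> a_3)))) = True
    ((a_3 | ~a_1) -> (a_2 | a_4)) <-> (a_4 | (~a_1 -> a_3)) = False
      (a_3 | ~a_1) -> (a_2 | a_4) = True
        a_3 | ~a_1 = True
          ~a_1 = True
        a_2 | a_4 = True
      a_4 | (~a_1 -> a_3) = False
        ~a_1 -> a_3 = False
          ~a_1 = True
The formula evaluates to True.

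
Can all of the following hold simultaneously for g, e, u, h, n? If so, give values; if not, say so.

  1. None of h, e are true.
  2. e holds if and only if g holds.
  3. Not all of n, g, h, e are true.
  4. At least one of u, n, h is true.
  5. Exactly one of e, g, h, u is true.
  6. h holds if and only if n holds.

g = False, e = False, u = True, h = False, n = False

  (1) {h, e}: 0 true — none ✓
  (2) e=F, g=F — same ✓
  (3) {n, g, h, e}: 0/4 true — not all ✓
  (4) {u, n, h}: 1 true — at least one ✓
  (5) {e, g, h, u}: 1 true — exactly one ✓
  (6) h=F, n=F — same ✓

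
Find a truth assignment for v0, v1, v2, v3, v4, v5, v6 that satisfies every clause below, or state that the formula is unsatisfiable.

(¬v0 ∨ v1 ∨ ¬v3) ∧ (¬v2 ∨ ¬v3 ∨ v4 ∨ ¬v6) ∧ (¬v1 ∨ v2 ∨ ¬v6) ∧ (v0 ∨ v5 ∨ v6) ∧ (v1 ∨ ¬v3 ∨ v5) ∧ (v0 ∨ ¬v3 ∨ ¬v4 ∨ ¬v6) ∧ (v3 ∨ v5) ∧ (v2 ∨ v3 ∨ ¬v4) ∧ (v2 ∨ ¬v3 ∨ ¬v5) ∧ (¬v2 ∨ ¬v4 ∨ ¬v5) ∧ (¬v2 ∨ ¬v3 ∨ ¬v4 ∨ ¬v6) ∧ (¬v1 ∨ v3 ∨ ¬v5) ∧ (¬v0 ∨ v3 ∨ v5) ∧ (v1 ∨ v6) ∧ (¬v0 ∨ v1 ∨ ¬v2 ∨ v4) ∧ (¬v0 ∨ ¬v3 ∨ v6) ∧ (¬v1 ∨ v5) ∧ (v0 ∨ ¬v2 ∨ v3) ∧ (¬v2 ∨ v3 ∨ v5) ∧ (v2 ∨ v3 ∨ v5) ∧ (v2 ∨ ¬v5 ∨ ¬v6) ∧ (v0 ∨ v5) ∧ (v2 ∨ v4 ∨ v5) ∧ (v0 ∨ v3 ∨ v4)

v0: False, v1: True, v2: True, v3: True, v4: False, v5: True, v6: False

Set v0 = False.
  then (v0 ∨ v5) forces v5 = True.
Try v1 = False:
  (v1 ∨ v6) forces v6 = True.
  (v2 ∨ ¬v5 ∨ ¬v6) forces v2 = True.
  (¬v2 ∨ ¬v4 ∨ ¬v5) forces v4 = False.
  (¬v2 ∨ ¬v3 ∨ v4 ∨ ¬v6) forces v3 = False.
  clause (v0 ∨ ¬v2 ∨ v3) is falsified — backtrack.
So v1 = True.
  then (¬v1 ∨ v3 ∨ ¬v5) forces v3 = True.
  then (v2 ∨ ¬v3 ∨ ¬v5) forces v2 = True.
  then (¬v2 ∨ ¬v4 ∨ ¬v5) forces v4 = False.
  then (¬v2 ∨ ¬v3 ∨ v4 ∨ ¬v6) forces v6 = False.
All clauses satisfied.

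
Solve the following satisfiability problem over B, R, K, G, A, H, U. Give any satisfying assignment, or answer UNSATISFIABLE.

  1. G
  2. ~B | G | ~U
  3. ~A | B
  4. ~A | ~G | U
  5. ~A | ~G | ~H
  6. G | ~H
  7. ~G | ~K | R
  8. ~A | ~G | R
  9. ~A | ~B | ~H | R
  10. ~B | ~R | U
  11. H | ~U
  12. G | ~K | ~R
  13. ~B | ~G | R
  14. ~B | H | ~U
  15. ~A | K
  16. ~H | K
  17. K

B=F; R=T; K=T; G=T; A=F; H=F; U=F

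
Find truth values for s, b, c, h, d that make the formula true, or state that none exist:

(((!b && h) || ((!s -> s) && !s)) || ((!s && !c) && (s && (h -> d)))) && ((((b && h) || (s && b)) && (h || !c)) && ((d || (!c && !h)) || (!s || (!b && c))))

The formula is unsatisfiable.

Case b = True: the formula simplifies to (((!s -> s) && !s) || ((!s && !c) && (s && (h -> d)))) && (((h || s) && (h || !c)) && ((d || (!c && !h)) || !s)).
  s = True: the conjunct ((!s -> s) && !s) || ((!s && !c) && (s && (h -> d))) becomes (True && False) || (False && (h -> d)) = False.
  s = False: the conjunct ((!s -> s) && !s) || ((!s && !c) && (s && (h -> d))) becomes (False && True) || (!c && False) = False.
Case b = False: the conjunct (b && h) || (s && b) becomes (False && h) || (s && False) = False.
Both cases fail — unsatisfiable.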